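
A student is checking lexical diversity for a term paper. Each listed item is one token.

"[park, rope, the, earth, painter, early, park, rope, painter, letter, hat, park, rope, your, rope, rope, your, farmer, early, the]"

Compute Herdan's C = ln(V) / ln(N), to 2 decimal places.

0.77

N = 20, V = 10.
ln(V) = 2.302585, ln(N) = 2.995732
C = 2.302585 / 2.995732 = 0.77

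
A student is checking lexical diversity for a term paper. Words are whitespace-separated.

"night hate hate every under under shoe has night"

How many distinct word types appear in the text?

6

Distinct types: {every, has, hate, night, shoe, under}
V = 6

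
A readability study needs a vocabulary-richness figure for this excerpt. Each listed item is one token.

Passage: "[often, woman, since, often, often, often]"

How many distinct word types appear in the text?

Distinct types: {often, since, woman}
V = 3

3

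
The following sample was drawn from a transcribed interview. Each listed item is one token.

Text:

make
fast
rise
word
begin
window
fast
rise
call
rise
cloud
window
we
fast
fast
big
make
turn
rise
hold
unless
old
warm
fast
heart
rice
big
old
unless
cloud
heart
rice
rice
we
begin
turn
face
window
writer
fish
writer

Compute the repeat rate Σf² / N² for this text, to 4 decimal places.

Frequencies: fast:5, rise:4, window:3, rice:3, make:2, begin:2, cloud:2, we:2, big:2, turn:2, unless:2, old:2, heart:2, writer:2, word:1, call:1, hold:1, warm:1, face:1, fish:1
Σf² = 105; N² = 1681
Repeat rate = 105 / 1681 = 0.0625

0.0625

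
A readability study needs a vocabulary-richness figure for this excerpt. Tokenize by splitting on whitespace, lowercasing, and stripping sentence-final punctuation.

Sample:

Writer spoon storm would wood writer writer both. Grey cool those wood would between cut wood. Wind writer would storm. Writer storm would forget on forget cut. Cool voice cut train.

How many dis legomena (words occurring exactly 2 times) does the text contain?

2

Frequencies: writer:5, would:4, storm:3, wood:3, cut:3, cool:2, forget:2, spoon:1, both:1, grey:1, those:1, between:1, wind:1, on:1, voice:1, train:1
Words with frequency 2: cool, forget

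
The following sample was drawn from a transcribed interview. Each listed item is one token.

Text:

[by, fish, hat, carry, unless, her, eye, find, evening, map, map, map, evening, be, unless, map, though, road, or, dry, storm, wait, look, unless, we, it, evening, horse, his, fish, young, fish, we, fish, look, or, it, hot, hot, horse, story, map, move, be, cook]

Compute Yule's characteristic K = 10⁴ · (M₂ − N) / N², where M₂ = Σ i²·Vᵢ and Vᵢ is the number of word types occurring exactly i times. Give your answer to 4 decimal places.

Frequencies: map:5, fish:4, unless:3, evening:3, be:2, or:2, look:2, we:2, it:2, horse:2, hot:2, by:1, hat:1, carry:1, her:1, eye:1, find:1, though:1, road:1, dry:1, … (7 more, each freq 1)
N = 45. Frequency spectrum: V_1=16, V_2=7, V_3=2, V_4=1, V_5=1
M₂ = 1²·16 + 2²·7 + 3²·2 + 4²·1 + 5²·1 = 103
K = 10000 × (103 − 45) / 45² = 286.4198

286.4198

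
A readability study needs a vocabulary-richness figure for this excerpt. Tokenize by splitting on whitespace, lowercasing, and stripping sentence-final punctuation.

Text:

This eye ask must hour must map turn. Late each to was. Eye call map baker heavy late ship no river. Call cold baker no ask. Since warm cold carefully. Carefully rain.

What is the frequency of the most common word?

2

Frequencies: eye:2, ask:2, must:2, map:2, late:2, call:2, baker:2, no:2, cold:2, carefully:2, this:1, hour:1, turn:1, each:1, to:1, was:1, heavy:1, ship:1, river:1, since:1, … (2 more, each freq 1)
Most common: 'eye' with frequency 2.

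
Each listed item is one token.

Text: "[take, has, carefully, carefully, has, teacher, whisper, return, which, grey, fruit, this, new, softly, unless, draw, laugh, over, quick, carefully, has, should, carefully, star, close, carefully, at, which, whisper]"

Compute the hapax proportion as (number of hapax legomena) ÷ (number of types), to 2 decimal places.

0.81

Frequencies: carefully:5, has:3, whisper:2, which:2, take:1, teacher:1, return:1, grey:1, fruit:1, this:1, new:1, softly:1, unless:1, draw:1, laugh:1, over:1, quick:1, should:1, star:1, close:1, … (1 more, each freq 1)
Hapax count = 17; type count = 21.
Ratio = 17 / 21 = 0.81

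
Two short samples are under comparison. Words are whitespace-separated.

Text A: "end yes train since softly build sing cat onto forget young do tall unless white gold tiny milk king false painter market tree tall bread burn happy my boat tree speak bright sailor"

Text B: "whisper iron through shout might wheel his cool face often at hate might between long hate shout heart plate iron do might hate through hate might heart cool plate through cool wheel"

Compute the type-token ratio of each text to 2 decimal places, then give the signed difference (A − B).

TTR(A) = 31/33 = 0.94
TTR(B) = 17/32 = 0.53
Difference = 0.94 − 0.53 = 0.41

0.41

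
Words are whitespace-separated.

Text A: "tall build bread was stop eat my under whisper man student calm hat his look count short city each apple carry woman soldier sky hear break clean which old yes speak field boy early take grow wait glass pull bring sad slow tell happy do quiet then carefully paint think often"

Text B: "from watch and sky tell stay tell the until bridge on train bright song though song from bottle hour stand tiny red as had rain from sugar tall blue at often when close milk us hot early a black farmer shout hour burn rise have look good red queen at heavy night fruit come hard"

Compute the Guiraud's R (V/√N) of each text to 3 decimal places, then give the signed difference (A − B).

0.669

A: V=51, N=51, R=7.141
B: V=48, N=55, R=6.472
Difference = 7.141 − 6.472 = 0.669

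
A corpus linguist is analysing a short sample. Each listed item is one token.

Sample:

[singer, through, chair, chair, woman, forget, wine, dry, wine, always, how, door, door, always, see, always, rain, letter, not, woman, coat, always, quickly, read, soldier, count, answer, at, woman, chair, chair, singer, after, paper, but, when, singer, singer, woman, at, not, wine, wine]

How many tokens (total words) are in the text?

Tokens: singer, through, chair, chair, woman, forget, wine, dry, wine, always, how, door, door, always, see, always, rain, letter, not, woman, coat, always, quickly, read, soldier, count, answer, at, woman, chair, chair, singer, after, paper, but, when, singer, singer, woman, at, not, wine, wine
N = 43

43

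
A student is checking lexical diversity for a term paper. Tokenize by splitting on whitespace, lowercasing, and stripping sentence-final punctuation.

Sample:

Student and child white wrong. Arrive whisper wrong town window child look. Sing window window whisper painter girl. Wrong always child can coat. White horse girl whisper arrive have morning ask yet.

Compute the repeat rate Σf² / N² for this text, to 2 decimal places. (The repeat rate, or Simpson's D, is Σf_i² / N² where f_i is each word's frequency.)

0.06

Frequencies: child:3, wrong:3, whisper:3, window:3, white:2, arrive:2, girl:2, student:1, and:1, town:1, look:1, sing:1, painter:1, always:1, can:1, coat:1, horse:1, have:1, morning:1, ask:1, … (1 more, each freq 1)
Σf² = 62; N² = 1024
Repeat rate = 62 / 1024 = 0.06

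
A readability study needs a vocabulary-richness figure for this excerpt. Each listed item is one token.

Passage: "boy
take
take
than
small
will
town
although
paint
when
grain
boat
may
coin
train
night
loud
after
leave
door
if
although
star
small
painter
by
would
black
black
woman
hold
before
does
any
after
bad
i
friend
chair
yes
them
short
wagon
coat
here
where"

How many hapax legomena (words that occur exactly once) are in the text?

36

Frequencies: take:2, small:2, although:2, after:2, black:2, boy:1, than:1, will:1, town:1, paint:1, when:1, grain:1, boat:1, may:1, coin:1, train:1, night:1, loud:1, leave:1, door:1, … (21 more, each freq 1)
Hapax (freq=1): any, bad, before, boat, boy, by, chair, coat, coin, does, door, friend, grain, here, hold, i, if, leave, loud, may, night, paint, painter, short, star, than, them, town, train, wagon, when, where, will, woman, would, yes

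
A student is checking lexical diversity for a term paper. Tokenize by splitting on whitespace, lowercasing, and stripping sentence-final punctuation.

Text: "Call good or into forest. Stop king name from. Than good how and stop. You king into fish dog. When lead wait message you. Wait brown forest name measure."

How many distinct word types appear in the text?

Distinct types: {and, brown, call, dog, fish, forest, from, good, how, into, king, lead, measure, message, name, or, stop, than, wait, when, you}
V = 21

21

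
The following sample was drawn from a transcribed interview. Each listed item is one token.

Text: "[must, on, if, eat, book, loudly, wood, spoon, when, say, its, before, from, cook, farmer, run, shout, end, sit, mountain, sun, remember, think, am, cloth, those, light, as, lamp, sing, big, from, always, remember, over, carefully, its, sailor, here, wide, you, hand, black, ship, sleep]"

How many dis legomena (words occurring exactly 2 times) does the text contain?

Frequencies: its:2, from:2, remember:2, must:1, on:1, if:1, eat:1, book:1, loudly:1, wood:1, spoon:1, when:1, say:1, before:1, cook:1, farmer:1, run:1, shout:1, end:1, sit:1, … (22 more, each freq 1)
Words with frequency 2: from, its, remember

3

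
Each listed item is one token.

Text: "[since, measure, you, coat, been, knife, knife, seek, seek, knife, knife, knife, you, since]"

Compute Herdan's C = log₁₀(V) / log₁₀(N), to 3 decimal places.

N = 14, V = 7.
log₁₀(V) = 0.845098, log₁₀(N) = 1.146128
C = 0.845098 / 1.146128 = 0.737

0.737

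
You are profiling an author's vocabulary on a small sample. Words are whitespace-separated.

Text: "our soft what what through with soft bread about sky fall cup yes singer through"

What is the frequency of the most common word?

Frequencies: soft:2, what:2, through:2, our:1, with:1, bread:1, about:1, sky:1, fall:1, cup:1, yes:1, singer:1
Most common: 'soft' with frequency 2.

2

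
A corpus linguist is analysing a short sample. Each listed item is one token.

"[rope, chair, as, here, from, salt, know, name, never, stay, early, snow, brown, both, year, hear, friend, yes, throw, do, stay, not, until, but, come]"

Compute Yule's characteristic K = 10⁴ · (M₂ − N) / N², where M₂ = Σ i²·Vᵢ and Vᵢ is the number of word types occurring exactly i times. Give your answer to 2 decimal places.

Frequencies: stay:2, rope:1, chair:1, as:1, here:1, from:1, salt:1, know:1, name:1, never:1, early:1, snow:1, brown:1, both:1, year:1, hear:1, friend:1, yes:1, throw:1, do:1, … (4 more, each freq 1)
N = 25. Frequency spectrum: V_1=23, V_2=1
M₂ = 1²·23 + 2²·1 = 27
K = 10000 × (27 − 25) / 25² = 32.00

32.00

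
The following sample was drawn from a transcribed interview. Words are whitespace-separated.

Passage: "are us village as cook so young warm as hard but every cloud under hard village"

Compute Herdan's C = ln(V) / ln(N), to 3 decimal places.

0.925

N = 16, V = 13.
ln(V) = 2.564949, ln(N) = 2.772589
C = 2.564949 / 2.772589 = 0.925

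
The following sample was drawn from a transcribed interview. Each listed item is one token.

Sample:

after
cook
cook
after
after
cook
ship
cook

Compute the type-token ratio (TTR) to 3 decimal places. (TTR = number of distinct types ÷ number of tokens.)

0.375

N = 8 tokens, V = 3 types.
TTR = V / N = 3 / 8 = 0.375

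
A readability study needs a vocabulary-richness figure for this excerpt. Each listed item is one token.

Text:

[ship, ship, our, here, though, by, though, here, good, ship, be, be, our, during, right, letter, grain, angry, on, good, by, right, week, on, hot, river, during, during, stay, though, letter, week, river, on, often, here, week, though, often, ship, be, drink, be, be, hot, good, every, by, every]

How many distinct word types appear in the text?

Distinct types: {angry, be, by, drink, during, every, good, grain, here, hot, letter, often, on, our, right, river, ship, stay, though, week}
V = 20

20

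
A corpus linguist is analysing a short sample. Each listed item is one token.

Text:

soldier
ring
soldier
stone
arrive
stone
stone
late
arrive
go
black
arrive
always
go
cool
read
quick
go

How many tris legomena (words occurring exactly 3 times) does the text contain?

3

Frequencies: stone:3, arrive:3, go:3, soldier:2, ring:1, late:1, black:1, always:1, cool:1, read:1, quick:1
Words with frequency 3: arrive, go, stone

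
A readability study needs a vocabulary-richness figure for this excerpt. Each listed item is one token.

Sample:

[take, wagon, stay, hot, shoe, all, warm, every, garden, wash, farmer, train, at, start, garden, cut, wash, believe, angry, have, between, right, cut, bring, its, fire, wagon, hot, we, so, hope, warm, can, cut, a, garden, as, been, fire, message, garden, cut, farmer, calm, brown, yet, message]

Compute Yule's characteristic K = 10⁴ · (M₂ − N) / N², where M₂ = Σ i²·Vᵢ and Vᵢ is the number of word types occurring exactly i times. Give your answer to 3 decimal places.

172.024

Frequencies: garden:4, cut:4, wagon:2, hot:2, warm:2, wash:2, farmer:2, fire:2, message:2, take:1, stay:1, shoe:1, all:1, every:1, train:1, at:1, start:1, believe:1, angry:1, have:1, … (14 more, each freq 1)
N = 47. Frequency spectrum: V_1=25, V_2=7, V_4=2
M₂ = 1²·25 + 2²·7 + 4²·2 = 85
K = 10000 × (85 − 47) / 47² = 172.024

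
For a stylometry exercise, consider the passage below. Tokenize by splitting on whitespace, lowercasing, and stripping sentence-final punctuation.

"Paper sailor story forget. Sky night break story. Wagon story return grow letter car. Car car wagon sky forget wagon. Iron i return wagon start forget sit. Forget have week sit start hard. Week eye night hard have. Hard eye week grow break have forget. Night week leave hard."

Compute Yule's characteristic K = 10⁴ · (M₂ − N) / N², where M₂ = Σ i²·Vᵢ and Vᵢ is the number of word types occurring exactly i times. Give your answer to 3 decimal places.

391.504

Frequencies: forget:5, wagon:4, week:4, hard:4, story:3, night:3, car:3, have:3, sky:2, break:2, return:2, grow:2, start:2, sit:2, eye:2, paper:1, sailor:1, letter:1, iron:1, i:1, … (1 more, each freq 1)
N = 49. Frequency spectrum: V_1=6, V_2=7, V_3=4, V_4=3, V_5=1
M₂ = 1²·6 + 2²·7 + 3²·4 + 4²·3 + 5²·1 = 143
K = 10000 × (143 − 49) / 49² = 391.504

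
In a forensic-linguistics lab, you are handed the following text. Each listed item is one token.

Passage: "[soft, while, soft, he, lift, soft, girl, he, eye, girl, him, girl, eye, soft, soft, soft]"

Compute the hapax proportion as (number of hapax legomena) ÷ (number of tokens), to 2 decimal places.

Frequencies: soft:6, girl:3, he:2, eye:2, while:1, lift:1, him:1
Hapax count = 3; token count = 16.
Ratio = 3 / 16 = 0.19

0.19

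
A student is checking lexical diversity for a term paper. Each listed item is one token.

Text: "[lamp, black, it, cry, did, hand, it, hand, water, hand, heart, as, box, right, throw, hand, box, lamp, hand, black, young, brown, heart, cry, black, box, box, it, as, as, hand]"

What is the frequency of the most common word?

6

Frequencies: hand:6, box:4, black:3, it:3, as:3, lamp:2, cry:2, heart:2, did:1, water:1, right:1, throw:1, young:1, brown:1
Most common: 'hand' with frequency 6.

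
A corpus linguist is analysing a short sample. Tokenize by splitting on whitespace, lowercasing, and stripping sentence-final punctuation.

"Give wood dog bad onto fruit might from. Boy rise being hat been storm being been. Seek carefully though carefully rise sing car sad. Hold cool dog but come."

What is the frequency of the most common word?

Frequencies: dog:2, rise:2, being:2, been:2, carefully:2, give:1, wood:1, bad:1, onto:1, fruit:1, might:1, from:1, boy:1, hat:1, storm:1, seek:1, though:1, sing:1, car:1, sad:1, … (4 more, each freq 1)
Most common: 'dog' with frequency 2.

2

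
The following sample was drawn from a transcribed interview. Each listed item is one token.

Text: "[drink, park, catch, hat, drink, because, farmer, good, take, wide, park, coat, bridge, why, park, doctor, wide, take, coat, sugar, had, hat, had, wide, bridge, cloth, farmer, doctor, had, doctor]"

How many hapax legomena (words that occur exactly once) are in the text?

Frequencies: park:3, wide:3, doctor:3, had:3, drink:2, hat:2, farmer:2, take:2, coat:2, bridge:2, catch:1, because:1, good:1, why:1, sugar:1, cloth:1
Hapax (freq=1): because, catch, cloth, good, sugar, why

6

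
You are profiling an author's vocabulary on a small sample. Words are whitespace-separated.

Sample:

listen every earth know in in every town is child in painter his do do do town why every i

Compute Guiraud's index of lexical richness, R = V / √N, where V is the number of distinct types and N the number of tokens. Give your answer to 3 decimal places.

N = 20, V = 13.
√N = 4.472136
R = 13 / 4.472136 = 2.907

2.907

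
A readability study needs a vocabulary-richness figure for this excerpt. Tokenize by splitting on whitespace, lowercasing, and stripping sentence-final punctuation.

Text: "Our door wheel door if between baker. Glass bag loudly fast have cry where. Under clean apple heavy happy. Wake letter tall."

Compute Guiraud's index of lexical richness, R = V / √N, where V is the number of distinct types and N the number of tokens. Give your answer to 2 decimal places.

4.48

N = 22, V = 21.
√N = 4.690416
R = 21 / 4.690416 = 4.48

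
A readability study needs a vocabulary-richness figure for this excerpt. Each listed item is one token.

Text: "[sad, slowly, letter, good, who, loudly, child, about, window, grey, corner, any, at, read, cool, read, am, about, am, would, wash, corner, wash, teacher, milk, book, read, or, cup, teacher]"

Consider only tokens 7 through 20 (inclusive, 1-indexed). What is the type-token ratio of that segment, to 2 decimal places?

Segment tokens 7–20: child, about, window, grey, corner, any, at, read, cool, read, am, about, am, would
Segment N = 14, segment V = 11.
TTR = 11 / 14 = 0.79

0.79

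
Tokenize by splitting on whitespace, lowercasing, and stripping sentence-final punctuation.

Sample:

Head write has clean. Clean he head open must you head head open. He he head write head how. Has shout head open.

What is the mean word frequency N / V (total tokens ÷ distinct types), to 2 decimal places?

2.30

N = 23 tokens, V = 10 types.
Mean frequency = N / V = 23 / 10 = 2.30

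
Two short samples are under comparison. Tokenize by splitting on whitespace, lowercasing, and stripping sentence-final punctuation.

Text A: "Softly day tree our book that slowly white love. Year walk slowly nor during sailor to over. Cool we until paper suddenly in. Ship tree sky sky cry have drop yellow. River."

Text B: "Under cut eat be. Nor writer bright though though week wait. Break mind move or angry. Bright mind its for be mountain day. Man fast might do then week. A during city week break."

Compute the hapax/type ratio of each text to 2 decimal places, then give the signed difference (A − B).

0.12

A: hapax=26, V=29, ratio=0.90
B: hapax=21, V=27, ratio=0.78
Difference = 0.90 − 0.78 = 0.12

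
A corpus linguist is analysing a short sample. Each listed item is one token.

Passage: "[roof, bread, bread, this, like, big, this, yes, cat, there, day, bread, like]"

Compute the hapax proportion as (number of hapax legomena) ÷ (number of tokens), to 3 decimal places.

0.462

Frequencies: bread:3, this:2, like:2, roof:1, big:1, yes:1, cat:1, there:1, day:1
Hapax count = 6; token count = 13.
Ratio = 6 / 13 = 0.462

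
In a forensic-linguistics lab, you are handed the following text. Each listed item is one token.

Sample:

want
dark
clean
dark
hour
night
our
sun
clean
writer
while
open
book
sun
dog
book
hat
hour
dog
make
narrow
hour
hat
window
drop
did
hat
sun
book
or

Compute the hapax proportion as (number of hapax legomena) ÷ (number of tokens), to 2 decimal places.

0.40

Frequencies: hour:3, sun:3, book:3, hat:3, dark:2, clean:2, dog:2, want:1, night:1, our:1, writer:1, while:1, open:1, make:1, narrow:1, window:1, drop:1, did:1, or:1
Hapax count = 12; token count = 30.
Ratio = 12 / 30 = 0.40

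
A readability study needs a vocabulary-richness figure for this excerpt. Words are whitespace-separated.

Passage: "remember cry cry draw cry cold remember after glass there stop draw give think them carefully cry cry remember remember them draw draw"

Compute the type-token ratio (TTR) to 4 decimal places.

N = 23 tokens, V = 12 types.
TTR = V / N = 12 / 23 = 0.5217

0.5217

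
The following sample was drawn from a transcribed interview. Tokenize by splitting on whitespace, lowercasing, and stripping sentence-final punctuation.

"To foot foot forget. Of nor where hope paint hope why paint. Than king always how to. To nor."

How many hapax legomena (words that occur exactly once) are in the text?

8

Frequencies: to:3, foot:2, nor:2, hope:2, paint:2, forget:1, of:1, where:1, why:1, than:1, king:1, always:1, how:1
Hapax (freq=1): always, forget, how, king, of, than, where, why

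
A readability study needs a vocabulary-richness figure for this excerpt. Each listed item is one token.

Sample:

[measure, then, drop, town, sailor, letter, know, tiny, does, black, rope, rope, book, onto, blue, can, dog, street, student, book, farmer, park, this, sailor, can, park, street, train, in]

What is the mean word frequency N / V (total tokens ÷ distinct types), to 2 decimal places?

N = 29 tokens, V = 23 types.
Mean frequency = N / V = 29 / 23 = 1.26

1.26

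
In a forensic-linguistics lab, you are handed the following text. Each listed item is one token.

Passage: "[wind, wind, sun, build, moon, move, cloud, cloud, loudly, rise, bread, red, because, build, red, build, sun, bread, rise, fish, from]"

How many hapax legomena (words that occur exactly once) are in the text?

Frequencies: build:3, wind:2, sun:2, cloud:2, rise:2, bread:2, red:2, moon:1, move:1, loudly:1, because:1, fish:1, from:1
Hapax (freq=1): because, fish, from, loudly, moon, move

6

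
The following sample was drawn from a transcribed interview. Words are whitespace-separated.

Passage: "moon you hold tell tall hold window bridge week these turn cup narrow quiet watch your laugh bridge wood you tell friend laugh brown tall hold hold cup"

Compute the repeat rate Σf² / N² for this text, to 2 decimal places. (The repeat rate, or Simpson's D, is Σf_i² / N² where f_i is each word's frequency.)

0.07

Frequencies: hold:4, you:2, tell:2, tall:2, bridge:2, cup:2, laugh:2, moon:1, window:1, week:1, these:1, turn:1, narrow:1, quiet:1, watch:1, your:1, wood:1, friend:1, brown:1
Σf² = 52; N² = 784
Repeat rate = 52 / 784 = 0.07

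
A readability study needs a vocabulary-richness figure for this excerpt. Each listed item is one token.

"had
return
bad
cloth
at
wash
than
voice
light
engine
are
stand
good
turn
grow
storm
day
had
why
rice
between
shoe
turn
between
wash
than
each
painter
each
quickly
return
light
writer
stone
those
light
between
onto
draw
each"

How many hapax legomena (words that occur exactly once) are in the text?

Frequencies: light:3, between:3, each:3, had:2, return:2, wash:2, than:2, turn:2, bad:1, cloth:1, at:1, voice:1, engine:1, are:1, stand:1, good:1, grow:1, storm:1, day:1, why:1, … (9 more, each freq 1)
Hapax (freq=1): are, at, bad, cloth, day, draw, engine, good, grow, onto, painter, quickly, rice, shoe, stand, stone, storm, those, voice, why, writer

21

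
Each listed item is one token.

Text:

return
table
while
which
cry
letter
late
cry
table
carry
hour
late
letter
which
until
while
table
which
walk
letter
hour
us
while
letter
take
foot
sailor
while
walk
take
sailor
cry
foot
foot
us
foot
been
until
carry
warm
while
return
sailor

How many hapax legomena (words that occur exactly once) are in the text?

Frequencies: while:5, letter:4, foot:4, table:3, which:3, cry:3, sailor:3, return:2, late:2, carry:2, hour:2, until:2, walk:2, us:2, take:2, been:1, warm:1
Hapax (freq=1): been, warm

2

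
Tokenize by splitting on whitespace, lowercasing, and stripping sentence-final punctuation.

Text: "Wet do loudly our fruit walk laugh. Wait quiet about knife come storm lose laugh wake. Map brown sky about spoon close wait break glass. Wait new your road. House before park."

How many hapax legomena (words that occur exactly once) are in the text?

Frequencies: wait:3, laugh:2, about:2, wet:1, do:1, loudly:1, our:1, fruit:1, walk:1, quiet:1, knife:1, come:1, storm:1, lose:1, wake:1, map:1, brown:1, sky:1, spoon:1, close:1, … (8 more, each freq 1)
Hapax (freq=1): before, break, brown, close, come, do, fruit, glass, house, knife, lose, loudly, map, new, our, park, quiet, road, sky, spoon, storm, wake, walk, wet, your

25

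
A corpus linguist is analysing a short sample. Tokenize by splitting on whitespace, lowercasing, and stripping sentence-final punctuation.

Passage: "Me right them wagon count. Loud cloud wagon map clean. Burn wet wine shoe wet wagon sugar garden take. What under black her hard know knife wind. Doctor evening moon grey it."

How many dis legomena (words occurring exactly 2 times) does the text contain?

1

Frequencies: wagon:3, wet:2, me:1, right:1, them:1, count:1, loud:1, cloud:1, map:1, clean:1, burn:1, wine:1, shoe:1, sugar:1, garden:1, take:1, what:1, under:1, black:1, her:1, … (9 more, each freq 1)
Words with frequency 2: wet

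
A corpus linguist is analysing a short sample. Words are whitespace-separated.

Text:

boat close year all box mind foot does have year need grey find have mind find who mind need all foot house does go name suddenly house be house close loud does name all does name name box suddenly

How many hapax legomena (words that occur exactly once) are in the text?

6

Frequencies: does:4, name:4, all:3, mind:3, house:3, close:2, year:2, box:2, foot:2, have:2, need:2, find:2, suddenly:2, boat:1, grey:1, who:1, go:1, be:1, loud:1
Hapax (freq=1): be, boat, go, grey, loud, who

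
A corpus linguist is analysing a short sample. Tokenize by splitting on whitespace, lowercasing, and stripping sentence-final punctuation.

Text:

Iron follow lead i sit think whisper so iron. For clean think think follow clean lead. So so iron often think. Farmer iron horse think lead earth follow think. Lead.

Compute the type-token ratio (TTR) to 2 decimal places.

0.47

N = 30 tokens, V = 14 types.
TTR = V / N = 14 / 30 = 0.47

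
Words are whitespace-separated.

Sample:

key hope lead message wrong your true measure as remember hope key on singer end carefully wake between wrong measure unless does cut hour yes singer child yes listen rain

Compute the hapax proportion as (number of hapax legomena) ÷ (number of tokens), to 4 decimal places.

0.6000

Frequencies: key:2, hope:2, wrong:2, measure:2, singer:2, yes:2, lead:1, message:1, your:1, true:1, as:1, remember:1, on:1, end:1, carefully:1, wake:1, between:1, unless:1, does:1, cut:1, … (4 more, each freq 1)
Hapax count = 18; token count = 30.
Ratio = 18 / 30 = 0.6000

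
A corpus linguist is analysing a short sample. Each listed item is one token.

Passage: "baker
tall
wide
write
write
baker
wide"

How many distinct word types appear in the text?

4

Distinct types: {baker, tall, wide, write}
V = 4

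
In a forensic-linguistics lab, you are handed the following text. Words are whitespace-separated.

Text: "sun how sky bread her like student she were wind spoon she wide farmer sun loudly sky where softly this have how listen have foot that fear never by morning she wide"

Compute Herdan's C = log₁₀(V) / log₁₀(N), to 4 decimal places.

N = 32, V = 25.
log₁₀(V) = 1.397940, log₁₀(N) = 1.505150
C = 1.397940 / 1.505150 = 0.9288

0.9288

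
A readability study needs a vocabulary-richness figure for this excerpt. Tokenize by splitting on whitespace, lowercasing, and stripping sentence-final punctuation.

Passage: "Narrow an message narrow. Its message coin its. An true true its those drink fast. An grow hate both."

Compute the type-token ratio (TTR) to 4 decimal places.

N = 19 tokens, V = 12 types.
TTR = V / N = 12 / 19 = 0.6316

0.6316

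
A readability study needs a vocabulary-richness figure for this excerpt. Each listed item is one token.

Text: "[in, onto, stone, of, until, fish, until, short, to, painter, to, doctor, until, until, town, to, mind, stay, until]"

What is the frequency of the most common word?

Frequencies: until:5, to:3, in:1, onto:1, stone:1, of:1, fish:1, short:1, painter:1, doctor:1, town:1, mind:1, stay:1
Most common: 'until' with frequency 5.

5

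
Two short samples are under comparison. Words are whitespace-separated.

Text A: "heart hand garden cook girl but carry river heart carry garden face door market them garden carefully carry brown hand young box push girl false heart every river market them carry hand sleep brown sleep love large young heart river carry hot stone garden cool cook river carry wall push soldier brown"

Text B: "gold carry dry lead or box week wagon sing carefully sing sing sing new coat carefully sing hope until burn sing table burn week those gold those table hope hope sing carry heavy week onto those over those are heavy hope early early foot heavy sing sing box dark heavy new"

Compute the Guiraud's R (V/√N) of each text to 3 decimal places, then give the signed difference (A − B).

A: V=27, N=52, R=3.744
B: V=24, N=51, R=3.361
Difference = 3.744 − 3.361 = 0.383

0.383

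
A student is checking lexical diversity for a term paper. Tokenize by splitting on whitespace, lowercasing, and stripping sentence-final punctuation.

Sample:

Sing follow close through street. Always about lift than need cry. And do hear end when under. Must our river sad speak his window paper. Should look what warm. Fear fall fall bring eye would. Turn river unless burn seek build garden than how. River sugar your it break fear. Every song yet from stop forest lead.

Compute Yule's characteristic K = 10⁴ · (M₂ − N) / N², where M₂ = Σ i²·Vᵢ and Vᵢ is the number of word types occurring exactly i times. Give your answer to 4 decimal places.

36.9344

Frequencies: river:3, than:2, fear:2, fall:2, sing:1, follow:1, close:1, through:1, street:1, always:1, about:1, lift:1, need:1, cry:1, and:1, do:1, hear:1, end:1, when:1, under:1, … (32 more, each freq 1)
N = 57. Frequency spectrum: V_1=48, V_2=3, V_3=1
M₂ = 1²·48 + 2²·3 + 3²·1 = 69
K = 10000 × (69 − 57) / 57² = 36.9344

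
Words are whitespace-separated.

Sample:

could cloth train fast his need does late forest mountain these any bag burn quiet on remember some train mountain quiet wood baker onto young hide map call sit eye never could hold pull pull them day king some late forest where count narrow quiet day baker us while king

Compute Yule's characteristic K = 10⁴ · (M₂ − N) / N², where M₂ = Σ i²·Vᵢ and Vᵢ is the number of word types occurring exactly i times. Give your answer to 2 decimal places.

Frequencies: quiet:3, could:2, train:2, late:2, forest:2, mountain:2, some:2, baker:2, pull:2, day:2, king:2, cloth:1, fast:1, his:1, need:1, does:1, these:1, any:1, bag:1, burn:1, … (18 more, each freq 1)
N = 50. Frequency spectrum: V_1=27, V_2=10, V_3=1
M₂ = 1²·27 + 2²·10 + 3²·1 = 76
K = 10000 × (76 − 50) / 50² = 104.00

104.00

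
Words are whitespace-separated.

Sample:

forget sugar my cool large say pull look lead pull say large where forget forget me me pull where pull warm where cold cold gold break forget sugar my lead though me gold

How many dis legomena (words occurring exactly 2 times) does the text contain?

Frequencies: forget:4, pull:4, where:3, me:3, sugar:2, my:2, large:2, say:2, lead:2, cold:2, gold:2, cool:1, look:1, warm:1, break:1, though:1
Words with frequency 2: cold, gold, large, lead, my, say, sugar

7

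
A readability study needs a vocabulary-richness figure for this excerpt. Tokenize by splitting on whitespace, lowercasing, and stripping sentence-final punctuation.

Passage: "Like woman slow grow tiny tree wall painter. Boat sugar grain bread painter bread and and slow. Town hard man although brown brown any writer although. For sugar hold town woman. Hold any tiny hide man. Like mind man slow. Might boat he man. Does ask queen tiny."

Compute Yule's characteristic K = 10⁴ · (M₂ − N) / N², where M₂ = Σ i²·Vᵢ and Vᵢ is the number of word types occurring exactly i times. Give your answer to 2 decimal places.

208.33

Frequencies: man:4, slow:3, tiny:3, like:2, woman:2, painter:2, boat:2, sugar:2, bread:2, and:2, town:2, although:2, brown:2, any:2, hold:2, grow:1, tree:1, wall:1, grain:1, hard:1, … (9 more, each freq 1)
N = 48. Frequency spectrum: V_1=14, V_2=12, V_3=2, V_4=1
M₂ = 1²·14 + 2²·12 + 3²·2 + 4²·1 = 96
K = 10000 × (96 − 48) / 48² = 208.33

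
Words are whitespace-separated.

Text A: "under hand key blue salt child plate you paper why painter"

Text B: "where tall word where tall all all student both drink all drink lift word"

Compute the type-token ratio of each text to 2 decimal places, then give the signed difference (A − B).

TTR(A) = 11/11 = 1.00
TTR(B) = 8/14 = 0.57
Difference = 1.00 − 0.57 = 0.43

0.43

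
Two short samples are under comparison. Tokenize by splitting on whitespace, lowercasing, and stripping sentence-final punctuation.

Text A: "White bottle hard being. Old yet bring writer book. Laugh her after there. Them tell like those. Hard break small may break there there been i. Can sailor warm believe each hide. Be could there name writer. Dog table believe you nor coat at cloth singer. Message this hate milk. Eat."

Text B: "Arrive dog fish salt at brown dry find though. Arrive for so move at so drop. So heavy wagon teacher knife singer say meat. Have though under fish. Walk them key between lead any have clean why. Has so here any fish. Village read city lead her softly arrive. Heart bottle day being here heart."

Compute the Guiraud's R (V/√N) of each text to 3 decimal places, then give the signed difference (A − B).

0.633

A: V=44, N=51, R=6.161
B: V=41, N=55, R=5.528
Difference = 6.161 − 5.528 = 0.633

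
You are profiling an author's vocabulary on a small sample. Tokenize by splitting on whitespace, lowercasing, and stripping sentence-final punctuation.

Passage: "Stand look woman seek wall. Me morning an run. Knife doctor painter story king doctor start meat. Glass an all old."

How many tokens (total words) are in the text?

21

Tokens: stand, look, woman, seek, wall, me, morning, an, run, knife, doctor, painter, story, king, doctor, start, meat, glass, an, all, old
N = 21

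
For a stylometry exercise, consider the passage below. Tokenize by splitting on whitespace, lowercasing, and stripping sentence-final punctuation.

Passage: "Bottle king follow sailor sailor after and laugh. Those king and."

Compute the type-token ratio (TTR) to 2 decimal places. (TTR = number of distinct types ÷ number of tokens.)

N = 11 tokens, V = 8 types.
TTR = V / N = 8 / 11 = 0.73

0.73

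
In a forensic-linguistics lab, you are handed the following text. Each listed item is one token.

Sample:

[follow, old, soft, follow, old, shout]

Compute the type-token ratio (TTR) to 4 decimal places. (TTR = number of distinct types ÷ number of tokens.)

N = 6 tokens, V = 4 types.
TTR = V / N = 4 / 6 = 0.6667

0.6667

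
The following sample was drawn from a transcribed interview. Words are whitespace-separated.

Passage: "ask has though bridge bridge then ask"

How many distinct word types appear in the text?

5

Distinct types: {ask, bridge, has, then, though}
V = 5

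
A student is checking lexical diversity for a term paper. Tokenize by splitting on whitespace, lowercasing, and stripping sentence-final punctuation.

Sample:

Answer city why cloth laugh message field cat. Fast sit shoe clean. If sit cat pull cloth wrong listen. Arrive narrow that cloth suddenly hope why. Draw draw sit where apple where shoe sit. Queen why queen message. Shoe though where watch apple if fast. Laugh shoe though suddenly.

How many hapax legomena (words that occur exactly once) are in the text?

Frequencies: sit:4, shoe:4, why:3, cloth:3, where:3, laugh:2, message:2, cat:2, fast:2, if:2, suddenly:2, draw:2, apple:2, queen:2, though:2, answer:1, city:1, field:1, clean:1, pull:1, … (7 more, each freq 1)
Hapax (freq=1): answer, arrive, city, clean, field, hope, listen, narrow, pull, that, watch, wrong

12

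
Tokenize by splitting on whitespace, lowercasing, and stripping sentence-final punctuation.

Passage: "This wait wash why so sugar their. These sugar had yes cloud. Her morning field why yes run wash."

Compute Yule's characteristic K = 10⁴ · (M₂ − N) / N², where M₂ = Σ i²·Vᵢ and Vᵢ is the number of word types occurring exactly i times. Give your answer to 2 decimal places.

Frequencies: wash:2, why:2, sugar:2, yes:2, this:1, wait:1, so:1, their:1, these:1, had:1, cloud:1, her:1, morning:1, field:1, run:1
N = 19. Frequency spectrum: V_1=11, V_2=4
M₂ = 1²·11 + 2²·4 = 27
K = 10000 × (27 − 19) / 19² = 221.61

221.61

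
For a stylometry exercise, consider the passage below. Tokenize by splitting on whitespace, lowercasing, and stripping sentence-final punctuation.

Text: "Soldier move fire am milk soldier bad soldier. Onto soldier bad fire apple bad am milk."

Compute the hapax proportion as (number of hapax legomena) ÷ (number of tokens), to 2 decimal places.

Frequencies: soldier:4, bad:3, fire:2, am:2, milk:2, move:1, onto:1, apple:1
Hapax count = 3; token count = 16.
Ratio = 3 / 16 = 0.19

0.19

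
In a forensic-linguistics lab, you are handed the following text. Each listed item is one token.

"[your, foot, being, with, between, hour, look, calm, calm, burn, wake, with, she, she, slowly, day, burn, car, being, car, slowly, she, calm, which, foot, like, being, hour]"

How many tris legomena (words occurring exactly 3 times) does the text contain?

Frequencies: being:3, calm:3, she:3, foot:2, with:2, hour:2, burn:2, slowly:2, car:2, your:1, between:1, look:1, wake:1, day:1, which:1, like:1
Words with frequency 3: being, calm, she

3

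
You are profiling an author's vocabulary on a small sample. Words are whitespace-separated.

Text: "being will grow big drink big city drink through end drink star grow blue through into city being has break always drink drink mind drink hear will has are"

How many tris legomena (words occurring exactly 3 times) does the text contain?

0

Frequencies: drink:6, being:2, will:2, grow:2, big:2, city:2, through:2, has:2, end:1, star:1, blue:1, into:1, break:1, always:1, mind:1, hear:1, are:1
Words with frequency 3: (none)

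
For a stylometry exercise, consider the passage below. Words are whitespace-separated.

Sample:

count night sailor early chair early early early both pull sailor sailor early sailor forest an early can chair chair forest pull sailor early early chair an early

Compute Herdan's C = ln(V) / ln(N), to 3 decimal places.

0.691

N = 28, V = 10.
ln(V) = 2.302585, ln(N) = 3.332205
C = 2.302585 / 3.332205 = 0.691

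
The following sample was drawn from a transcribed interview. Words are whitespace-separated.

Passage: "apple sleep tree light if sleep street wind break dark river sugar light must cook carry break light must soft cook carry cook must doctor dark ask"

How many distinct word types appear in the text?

17

Distinct types: {apple, ask, break, carry, cook, dark, doctor, if, light, must, river, sleep, soft, street, sugar, tree, wind}
V = 17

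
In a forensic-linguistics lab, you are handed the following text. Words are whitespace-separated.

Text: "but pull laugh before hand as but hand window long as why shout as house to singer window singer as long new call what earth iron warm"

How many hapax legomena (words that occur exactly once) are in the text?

13

Frequencies: as:4, but:2, hand:2, window:2, long:2, singer:2, pull:1, laugh:1, before:1, why:1, shout:1, house:1, to:1, new:1, call:1, what:1, earth:1, iron:1, warm:1
Hapax (freq=1): before, call, earth, house, iron, laugh, new, pull, shout, to, warm, what, why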